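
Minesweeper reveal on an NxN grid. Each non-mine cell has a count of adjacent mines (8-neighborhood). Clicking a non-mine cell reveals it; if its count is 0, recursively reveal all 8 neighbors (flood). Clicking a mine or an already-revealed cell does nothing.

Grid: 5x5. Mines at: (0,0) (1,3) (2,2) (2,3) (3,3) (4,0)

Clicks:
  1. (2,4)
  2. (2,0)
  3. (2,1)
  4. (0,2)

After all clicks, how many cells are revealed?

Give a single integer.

Answer: 8

Derivation:
Click 1 (2,4) count=3: revealed 1 new [(2,4)] -> total=1
Click 2 (2,0) count=0: revealed 6 new [(1,0) (1,1) (2,0) (2,1) (3,0) (3,1)] -> total=7
Click 3 (2,1) count=1: revealed 0 new [(none)] -> total=7
Click 4 (0,2) count=1: revealed 1 new [(0,2)] -> total=8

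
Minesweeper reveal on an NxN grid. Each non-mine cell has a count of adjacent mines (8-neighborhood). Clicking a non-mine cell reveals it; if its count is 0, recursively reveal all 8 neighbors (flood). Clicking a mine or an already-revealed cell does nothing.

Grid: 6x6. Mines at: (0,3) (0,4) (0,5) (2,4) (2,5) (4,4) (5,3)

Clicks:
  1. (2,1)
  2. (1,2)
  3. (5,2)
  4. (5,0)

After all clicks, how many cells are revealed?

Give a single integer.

Click 1 (2,1) count=0: revealed 22 new [(0,0) (0,1) (0,2) (1,0) (1,1) (1,2) (1,3) (2,0) (2,1) (2,2) (2,3) (3,0) (3,1) (3,2) (3,3) (4,0) (4,1) (4,2) (4,3) (5,0) (5,1) (5,2)] -> total=22
Click 2 (1,2) count=1: revealed 0 new [(none)] -> total=22
Click 3 (5,2) count=1: revealed 0 new [(none)] -> total=22
Click 4 (5,0) count=0: revealed 0 new [(none)] -> total=22

Answer: 22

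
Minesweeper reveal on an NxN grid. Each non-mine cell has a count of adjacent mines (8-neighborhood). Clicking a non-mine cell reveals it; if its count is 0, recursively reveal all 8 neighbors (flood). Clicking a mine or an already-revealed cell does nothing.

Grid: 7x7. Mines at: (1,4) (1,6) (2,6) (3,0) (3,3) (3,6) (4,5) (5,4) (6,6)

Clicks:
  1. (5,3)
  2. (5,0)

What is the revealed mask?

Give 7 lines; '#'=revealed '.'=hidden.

Answer: .......
.......
.......
.......
####...
####...
####...

Derivation:
Click 1 (5,3) count=1: revealed 1 new [(5,3)] -> total=1
Click 2 (5,0) count=0: revealed 11 new [(4,0) (4,1) (4,2) (4,3) (5,0) (5,1) (5,2) (6,0) (6,1) (6,2) (6,3)] -> total=12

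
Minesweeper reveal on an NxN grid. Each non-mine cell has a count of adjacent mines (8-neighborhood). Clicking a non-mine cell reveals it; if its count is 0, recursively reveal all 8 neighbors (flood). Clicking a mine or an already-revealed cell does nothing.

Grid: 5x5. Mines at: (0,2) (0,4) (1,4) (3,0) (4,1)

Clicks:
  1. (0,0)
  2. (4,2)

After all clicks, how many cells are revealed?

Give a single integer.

Click 1 (0,0) count=0: revealed 6 new [(0,0) (0,1) (1,0) (1,1) (2,0) (2,1)] -> total=6
Click 2 (4,2) count=1: revealed 1 new [(4,2)] -> total=7

Answer: 7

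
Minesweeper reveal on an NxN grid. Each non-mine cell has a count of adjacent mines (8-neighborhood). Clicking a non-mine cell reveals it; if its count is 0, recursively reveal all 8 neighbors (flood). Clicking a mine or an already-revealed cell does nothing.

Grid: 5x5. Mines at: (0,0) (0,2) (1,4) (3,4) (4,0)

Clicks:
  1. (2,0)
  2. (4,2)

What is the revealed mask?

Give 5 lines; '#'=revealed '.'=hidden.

Answer: .....
####.
####.
####.
.###.

Derivation:
Click 1 (2,0) count=0: revealed 15 new [(1,0) (1,1) (1,2) (1,3) (2,0) (2,1) (2,2) (2,3) (3,0) (3,1) (3,2) (3,3) (4,1) (4,2) (4,3)] -> total=15
Click 2 (4,2) count=0: revealed 0 new [(none)] -> total=15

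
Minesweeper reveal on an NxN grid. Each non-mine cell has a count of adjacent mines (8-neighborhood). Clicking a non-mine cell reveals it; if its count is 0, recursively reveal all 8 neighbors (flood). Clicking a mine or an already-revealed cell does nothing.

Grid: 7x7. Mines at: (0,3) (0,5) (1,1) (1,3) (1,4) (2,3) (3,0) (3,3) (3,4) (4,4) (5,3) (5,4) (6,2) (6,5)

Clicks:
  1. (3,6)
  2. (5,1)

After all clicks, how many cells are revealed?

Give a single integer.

Click 1 (3,6) count=0: revealed 10 new [(1,5) (1,6) (2,5) (2,6) (3,5) (3,6) (4,5) (4,6) (5,5) (5,6)] -> total=10
Click 2 (5,1) count=1: revealed 1 new [(5,1)] -> total=11

Answer: 11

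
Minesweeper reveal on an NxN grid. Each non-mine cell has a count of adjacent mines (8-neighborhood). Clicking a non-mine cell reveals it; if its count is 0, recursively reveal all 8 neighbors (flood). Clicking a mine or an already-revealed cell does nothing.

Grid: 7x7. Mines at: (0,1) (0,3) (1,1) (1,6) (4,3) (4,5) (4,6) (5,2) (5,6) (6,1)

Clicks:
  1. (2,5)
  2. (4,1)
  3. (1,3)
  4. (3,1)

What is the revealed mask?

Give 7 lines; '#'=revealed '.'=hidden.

Click 1 (2,5) count=1: revealed 1 new [(2,5)] -> total=1
Click 2 (4,1) count=1: revealed 1 new [(4,1)] -> total=2
Click 3 (1,3) count=1: revealed 1 new [(1,3)] -> total=3
Click 4 (3,1) count=0: revealed 10 new [(2,0) (2,1) (2,2) (3,0) (3,1) (3,2) (4,0) (4,2) (5,0) (5,1)] -> total=13

Answer: .......
...#...
###..#.
###....
###....
##.....
.......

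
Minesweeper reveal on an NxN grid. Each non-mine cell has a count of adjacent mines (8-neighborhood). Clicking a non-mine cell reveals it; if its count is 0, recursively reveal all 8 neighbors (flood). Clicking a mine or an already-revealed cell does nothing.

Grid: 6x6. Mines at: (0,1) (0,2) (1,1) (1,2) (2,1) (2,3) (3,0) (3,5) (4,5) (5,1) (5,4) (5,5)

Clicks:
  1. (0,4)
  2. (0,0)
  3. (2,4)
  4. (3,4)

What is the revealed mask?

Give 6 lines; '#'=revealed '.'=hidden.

Answer: #..###
...###
....##
....#.
......
......

Derivation:
Click 1 (0,4) count=0: revealed 8 new [(0,3) (0,4) (0,5) (1,3) (1,4) (1,5) (2,4) (2,5)] -> total=8
Click 2 (0,0) count=2: revealed 1 new [(0,0)] -> total=9
Click 3 (2,4) count=2: revealed 0 new [(none)] -> total=9
Click 4 (3,4) count=3: revealed 1 new [(3,4)] -> total=10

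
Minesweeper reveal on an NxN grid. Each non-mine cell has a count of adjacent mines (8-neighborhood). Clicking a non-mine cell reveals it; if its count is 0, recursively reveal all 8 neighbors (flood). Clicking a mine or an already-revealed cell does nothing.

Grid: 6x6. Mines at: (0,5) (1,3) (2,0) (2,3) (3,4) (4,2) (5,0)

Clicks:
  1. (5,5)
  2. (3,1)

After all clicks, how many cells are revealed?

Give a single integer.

Click 1 (5,5) count=0: revealed 6 new [(4,3) (4,4) (4,5) (5,3) (5,4) (5,5)] -> total=6
Click 2 (3,1) count=2: revealed 1 new [(3,1)] -> total=7

Answer: 7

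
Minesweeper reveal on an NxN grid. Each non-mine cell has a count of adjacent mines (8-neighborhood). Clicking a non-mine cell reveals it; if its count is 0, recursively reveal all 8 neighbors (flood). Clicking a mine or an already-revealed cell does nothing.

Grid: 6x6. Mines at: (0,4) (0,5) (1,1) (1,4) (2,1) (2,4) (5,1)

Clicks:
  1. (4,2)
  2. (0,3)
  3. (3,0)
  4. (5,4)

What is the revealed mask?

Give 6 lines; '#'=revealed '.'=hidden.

Answer: ...#..
......
......
#.####
..####
..####

Derivation:
Click 1 (4,2) count=1: revealed 1 new [(4,2)] -> total=1
Click 2 (0,3) count=2: revealed 1 new [(0,3)] -> total=2
Click 3 (3,0) count=1: revealed 1 new [(3,0)] -> total=3
Click 4 (5,4) count=0: revealed 11 new [(3,2) (3,3) (3,4) (3,5) (4,3) (4,4) (4,5) (5,2) (5,3) (5,4) (5,5)] -> total=14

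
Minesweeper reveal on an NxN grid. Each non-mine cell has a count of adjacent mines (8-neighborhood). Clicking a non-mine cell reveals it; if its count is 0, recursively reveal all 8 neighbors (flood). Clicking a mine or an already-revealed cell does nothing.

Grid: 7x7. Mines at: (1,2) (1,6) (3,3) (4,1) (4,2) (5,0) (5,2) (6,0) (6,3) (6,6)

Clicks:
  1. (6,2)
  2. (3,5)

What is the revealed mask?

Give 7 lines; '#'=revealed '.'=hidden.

Answer: .......
.......
....###
....###
....###
....###
..#....

Derivation:
Click 1 (6,2) count=2: revealed 1 new [(6,2)] -> total=1
Click 2 (3,5) count=0: revealed 12 new [(2,4) (2,5) (2,6) (3,4) (3,5) (3,6) (4,4) (4,5) (4,6) (5,4) (5,5) (5,6)] -> total=13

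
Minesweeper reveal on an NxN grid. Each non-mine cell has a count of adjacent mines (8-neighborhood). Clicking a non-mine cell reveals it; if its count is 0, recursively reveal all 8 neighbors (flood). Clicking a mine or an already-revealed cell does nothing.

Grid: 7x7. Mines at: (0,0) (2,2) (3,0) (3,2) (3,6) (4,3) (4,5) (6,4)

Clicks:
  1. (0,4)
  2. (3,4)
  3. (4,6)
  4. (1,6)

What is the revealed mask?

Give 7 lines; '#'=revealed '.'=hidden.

Click 1 (0,4) count=0: revealed 19 new [(0,1) (0,2) (0,3) (0,4) (0,5) (0,6) (1,1) (1,2) (1,3) (1,4) (1,5) (1,6) (2,3) (2,4) (2,5) (2,6) (3,3) (3,4) (3,5)] -> total=19
Click 2 (3,4) count=2: revealed 0 new [(none)] -> total=19
Click 3 (4,6) count=2: revealed 1 new [(4,6)] -> total=20
Click 4 (1,6) count=0: revealed 0 new [(none)] -> total=20

Answer: .######
.######
...####
...###.
......#
.......
.......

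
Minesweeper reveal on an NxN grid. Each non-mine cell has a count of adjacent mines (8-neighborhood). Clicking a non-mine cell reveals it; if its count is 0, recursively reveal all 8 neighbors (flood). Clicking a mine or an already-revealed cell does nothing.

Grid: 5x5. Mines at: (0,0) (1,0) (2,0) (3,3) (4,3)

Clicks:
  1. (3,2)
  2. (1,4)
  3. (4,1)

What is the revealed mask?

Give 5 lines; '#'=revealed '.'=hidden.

Answer: .####
.####
.####
###..
###..

Derivation:
Click 1 (3,2) count=2: revealed 1 new [(3,2)] -> total=1
Click 2 (1,4) count=0: revealed 12 new [(0,1) (0,2) (0,3) (0,4) (1,1) (1,2) (1,3) (1,4) (2,1) (2,2) (2,3) (2,4)] -> total=13
Click 3 (4,1) count=0: revealed 5 new [(3,0) (3,1) (4,0) (4,1) (4,2)] -> total=18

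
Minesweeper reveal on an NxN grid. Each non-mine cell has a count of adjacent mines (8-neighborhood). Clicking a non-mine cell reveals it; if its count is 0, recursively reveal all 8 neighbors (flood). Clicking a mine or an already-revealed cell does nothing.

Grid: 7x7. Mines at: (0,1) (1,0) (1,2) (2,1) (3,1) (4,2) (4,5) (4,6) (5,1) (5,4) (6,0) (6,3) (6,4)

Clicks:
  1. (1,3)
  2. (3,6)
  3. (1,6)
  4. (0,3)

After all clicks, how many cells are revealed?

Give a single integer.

Click 1 (1,3) count=1: revealed 1 new [(1,3)] -> total=1
Click 2 (3,6) count=2: revealed 1 new [(3,6)] -> total=2
Click 3 (1,6) count=0: revealed 14 new [(0,3) (0,4) (0,5) (0,6) (1,4) (1,5) (1,6) (2,3) (2,4) (2,5) (2,6) (3,3) (3,4) (3,5)] -> total=16
Click 4 (0,3) count=1: revealed 0 new [(none)] -> total=16

Answer: 16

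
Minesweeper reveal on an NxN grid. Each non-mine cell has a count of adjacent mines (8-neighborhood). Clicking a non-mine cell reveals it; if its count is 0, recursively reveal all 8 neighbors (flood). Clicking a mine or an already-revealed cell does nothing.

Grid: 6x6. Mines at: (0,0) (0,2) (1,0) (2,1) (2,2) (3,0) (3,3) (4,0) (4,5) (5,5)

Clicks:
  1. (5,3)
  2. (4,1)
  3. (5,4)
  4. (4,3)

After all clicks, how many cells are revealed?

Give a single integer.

Click 1 (5,3) count=0: revealed 8 new [(4,1) (4,2) (4,3) (4,4) (5,1) (5,2) (5,3) (5,4)] -> total=8
Click 2 (4,1) count=2: revealed 0 new [(none)] -> total=8
Click 3 (5,4) count=2: revealed 0 new [(none)] -> total=8
Click 4 (4,3) count=1: revealed 0 new [(none)] -> total=8

Answer: 8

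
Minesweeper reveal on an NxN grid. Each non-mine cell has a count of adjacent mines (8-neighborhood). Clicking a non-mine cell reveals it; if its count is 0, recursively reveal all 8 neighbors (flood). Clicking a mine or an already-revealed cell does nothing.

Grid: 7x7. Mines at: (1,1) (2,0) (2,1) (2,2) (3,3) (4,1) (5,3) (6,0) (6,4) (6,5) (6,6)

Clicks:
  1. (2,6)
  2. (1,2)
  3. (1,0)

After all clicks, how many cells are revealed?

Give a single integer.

Answer: 24

Derivation:
Click 1 (2,6) count=0: revealed 23 new [(0,2) (0,3) (0,4) (0,5) (0,6) (1,2) (1,3) (1,4) (1,5) (1,6) (2,3) (2,4) (2,5) (2,6) (3,4) (3,5) (3,6) (4,4) (4,5) (4,6) (5,4) (5,5) (5,6)] -> total=23
Click 2 (1,2) count=3: revealed 0 new [(none)] -> total=23
Click 3 (1,0) count=3: revealed 1 new [(1,0)] -> total=24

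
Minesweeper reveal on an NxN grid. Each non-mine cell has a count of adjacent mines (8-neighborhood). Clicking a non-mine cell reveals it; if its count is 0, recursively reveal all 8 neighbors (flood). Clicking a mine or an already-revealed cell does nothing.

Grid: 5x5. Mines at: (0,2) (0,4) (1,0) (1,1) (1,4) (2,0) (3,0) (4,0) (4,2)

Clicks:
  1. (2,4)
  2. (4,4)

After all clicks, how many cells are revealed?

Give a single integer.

Answer: 6

Derivation:
Click 1 (2,4) count=1: revealed 1 new [(2,4)] -> total=1
Click 2 (4,4) count=0: revealed 5 new [(2,3) (3,3) (3,4) (4,3) (4,4)] -> total=6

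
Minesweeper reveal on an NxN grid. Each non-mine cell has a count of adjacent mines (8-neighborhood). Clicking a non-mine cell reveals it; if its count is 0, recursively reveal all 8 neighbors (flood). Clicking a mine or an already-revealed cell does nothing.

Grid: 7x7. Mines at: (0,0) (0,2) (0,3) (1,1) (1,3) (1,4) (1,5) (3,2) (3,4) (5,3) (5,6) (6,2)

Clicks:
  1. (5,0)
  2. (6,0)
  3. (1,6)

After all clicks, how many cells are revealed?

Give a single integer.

Answer: 11

Derivation:
Click 1 (5,0) count=0: revealed 10 new [(2,0) (2,1) (3,0) (3,1) (4,0) (4,1) (5,0) (5,1) (6,0) (6,1)] -> total=10
Click 2 (6,0) count=0: revealed 0 new [(none)] -> total=10
Click 3 (1,6) count=1: revealed 1 new [(1,6)] -> total=11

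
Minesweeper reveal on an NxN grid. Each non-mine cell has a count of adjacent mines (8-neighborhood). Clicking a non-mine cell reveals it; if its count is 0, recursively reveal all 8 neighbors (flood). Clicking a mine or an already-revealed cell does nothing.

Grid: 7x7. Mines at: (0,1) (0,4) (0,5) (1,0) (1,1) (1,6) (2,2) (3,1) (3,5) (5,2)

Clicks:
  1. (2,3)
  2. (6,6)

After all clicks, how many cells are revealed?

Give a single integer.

Click 1 (2,3) count=1: revealed 1 new [(2,3)] -> total=1
Click 2 (6,6) count=0: revealed 12 new [(4,3) (4,4) (4,5) (4,6) (5,3) (5,4) (5,5) (5,6) (6,3) (6,4) (6,5) (6,6)] -> total=13

Answer: 13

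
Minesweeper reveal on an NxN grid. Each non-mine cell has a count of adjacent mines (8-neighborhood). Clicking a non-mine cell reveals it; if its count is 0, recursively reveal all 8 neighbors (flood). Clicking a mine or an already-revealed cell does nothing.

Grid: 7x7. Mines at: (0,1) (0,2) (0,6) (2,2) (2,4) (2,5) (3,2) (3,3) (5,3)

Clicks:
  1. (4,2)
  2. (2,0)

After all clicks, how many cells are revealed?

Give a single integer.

Click 1 (4,2) count=3: revealed 1 new [(4,2)] -> total=1
Click 2 (2,0) count=0: revealed 14 new [(1,0) (1,1) (2,0) (2,1) (3,0) (3,1) (4,0) (4,1) (5,0) (5,1) (5,2) (6,0) (6,1) (6,2)] -> total=15

Answer: 15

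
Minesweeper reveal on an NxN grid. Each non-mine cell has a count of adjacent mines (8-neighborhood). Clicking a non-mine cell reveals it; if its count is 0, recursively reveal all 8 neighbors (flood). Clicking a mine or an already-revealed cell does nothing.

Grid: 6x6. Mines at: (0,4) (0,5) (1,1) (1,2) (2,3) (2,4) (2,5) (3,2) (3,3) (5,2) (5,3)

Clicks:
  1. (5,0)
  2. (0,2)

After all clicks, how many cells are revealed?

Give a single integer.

Click 1 (5,0) count=0: revealed 8 new [(2,0) (2,1) (3,0) (3,1) (4,0) (4,1) (5,0) (5,1)] -> total=8
Click 2 (0,2) count=2: revealed 1 new [(0,2)] -> total=9

Answer: 9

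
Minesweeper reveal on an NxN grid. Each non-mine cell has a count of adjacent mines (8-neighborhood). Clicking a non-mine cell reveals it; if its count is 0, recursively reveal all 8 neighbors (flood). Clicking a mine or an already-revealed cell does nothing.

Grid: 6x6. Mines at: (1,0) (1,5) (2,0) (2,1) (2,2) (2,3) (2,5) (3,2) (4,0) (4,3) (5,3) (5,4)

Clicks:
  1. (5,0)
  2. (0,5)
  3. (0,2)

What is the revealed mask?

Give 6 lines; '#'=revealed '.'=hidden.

Click 1 (5,0) count=1: revealed 1 new [(5,0)] -> total=1
Click 2 (0,5) count=1: revealed 1 new [(0,5)] -> total=2
Click 3 (0,2) count=0: revealed 8 new [(0,1) (0,2) (0,3) (0,4) (1,1) (1,2) (1,3) (1,4)] -> total=10

Answer: .#####
.####.
......
......
......
#.....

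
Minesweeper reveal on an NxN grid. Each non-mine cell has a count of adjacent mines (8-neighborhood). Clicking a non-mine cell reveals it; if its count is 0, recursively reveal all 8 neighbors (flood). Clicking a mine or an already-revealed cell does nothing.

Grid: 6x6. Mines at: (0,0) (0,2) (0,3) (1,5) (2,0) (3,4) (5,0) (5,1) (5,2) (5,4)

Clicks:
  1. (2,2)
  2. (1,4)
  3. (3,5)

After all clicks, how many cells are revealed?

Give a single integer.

Click 1 (2,2) count=0: revealed 12 new [(1,1) (1,2) (1,3) (2,1) (2,2) (2,3) (3,1) (3,2) (3,3) (4,1) (4,2) (4,3)] -> total=12
Click 2 (1,4) count=2: revealed 1 new [(1,4)] -> total=13
Click 3 (3,5) count=1: revealed 1 new [(3,5)] -> total=14

Answer: 14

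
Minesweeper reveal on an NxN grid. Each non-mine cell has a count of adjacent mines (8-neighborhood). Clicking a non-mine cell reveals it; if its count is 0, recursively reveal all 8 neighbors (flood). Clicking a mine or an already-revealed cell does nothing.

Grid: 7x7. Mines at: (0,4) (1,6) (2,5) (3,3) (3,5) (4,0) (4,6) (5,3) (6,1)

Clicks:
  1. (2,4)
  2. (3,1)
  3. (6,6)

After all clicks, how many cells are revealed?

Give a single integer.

Click 1 (2,4) count=3: revealed 1 new [(2,4)] -> total=1
Click 2 (3,1) count=1: revealed 1 new [(3,1)] -> total=2
Click 3 (6,6) count=0: revealed 6 new [(5,4) (5,5) (5,6) (6,4) (6,5) (6,6)] -> total=8

Answer: 8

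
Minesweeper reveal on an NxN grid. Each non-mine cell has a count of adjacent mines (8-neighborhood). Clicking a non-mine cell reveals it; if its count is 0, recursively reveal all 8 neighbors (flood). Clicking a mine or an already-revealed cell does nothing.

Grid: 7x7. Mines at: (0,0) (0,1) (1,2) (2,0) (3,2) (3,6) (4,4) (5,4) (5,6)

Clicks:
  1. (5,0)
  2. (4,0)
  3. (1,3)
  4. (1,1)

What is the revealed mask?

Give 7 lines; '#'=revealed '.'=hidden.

Answer: .......
.#.#...
.......
##.....
####...
####...
####...

Derivation:
Click 1 (5,0) count=0: revealed 14 new [(3,0) (3,1) (4,0) (4,1) (4,2) (4,3) (5,0) (5,1) (5,2) (5,3) (6,0) (6,1) (6,2) (6,3)] -> total=14
Click 2 (4,0) count=0: revealed 0 new [(none)] -> total=14
Click 3 (1,3) count=1: revealed 1 new [(1,3)] -> total=15
Click 4 (1,1) count=4: revealed 1 new [(1,1)] -> total=16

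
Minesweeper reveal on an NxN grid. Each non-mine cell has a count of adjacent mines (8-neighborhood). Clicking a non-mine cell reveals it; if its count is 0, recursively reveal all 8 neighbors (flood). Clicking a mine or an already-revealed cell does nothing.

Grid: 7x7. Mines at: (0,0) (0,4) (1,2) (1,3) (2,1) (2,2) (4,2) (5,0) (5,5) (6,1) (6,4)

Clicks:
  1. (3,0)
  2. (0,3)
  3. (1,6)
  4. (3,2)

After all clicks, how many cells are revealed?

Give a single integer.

Answer: 20

Derivation:
Click 1 (3,0) count=1: revealed 1 new [(3,0)] -> total=1
Click 2 (0,3) count=3: revealed 1 new [(0,3)] -> total=2
Click 3 (1,6) count=0: revealed 17 new [(0,5) (0,6) (1,4) (1,5) (1,6) (2,3) (2,4) (2,5) (2,6) (3,3) (3,4) (3,5) (3,6) (4,3) (4,4) (4,5) (4,6)] -> total=19
Click 4 (3,2) count=3: revealed 1 new [(3,2)] -> total=20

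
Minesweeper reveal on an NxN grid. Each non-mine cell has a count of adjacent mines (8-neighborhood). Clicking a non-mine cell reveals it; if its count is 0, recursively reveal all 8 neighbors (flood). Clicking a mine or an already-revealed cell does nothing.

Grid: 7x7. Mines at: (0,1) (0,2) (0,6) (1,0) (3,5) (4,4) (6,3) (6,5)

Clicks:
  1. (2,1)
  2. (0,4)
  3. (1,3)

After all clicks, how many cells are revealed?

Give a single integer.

Answer: 30

Derivation:
Click 1 (2,1) count=1: revealed 1 new [(2,1)] -> total=1
Click 2 (0,4) count=0: revealed 29 new [(0,3) (0,4) (0,5) (1,1) (1,2) (1,3) (1,4) (1,5) (2,0) (2,2) (2,3) (2,4) (2,5) (3,0) (3,1) (3,2) (3,3) (3,4) (4,0) (4,1) (4,2) (4,3) (5,0) (5,1) (5,2) (5,3) (6,0) (6,1) (6,2)] -> total=30
Click 3 (1,3) count=1: revealed 0 new [(none)] -> total=30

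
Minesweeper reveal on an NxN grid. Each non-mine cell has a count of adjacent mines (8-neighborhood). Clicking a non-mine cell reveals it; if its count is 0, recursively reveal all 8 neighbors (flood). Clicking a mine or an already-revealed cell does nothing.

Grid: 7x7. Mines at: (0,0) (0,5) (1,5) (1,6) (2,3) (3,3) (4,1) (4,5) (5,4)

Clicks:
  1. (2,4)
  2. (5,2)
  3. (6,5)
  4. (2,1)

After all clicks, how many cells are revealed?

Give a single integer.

Click 1 (2,4) count=3: revealed 1 new [(2,4)] -> total=1
Click 2 (5,2) count=1: revealed 1 new [(5,2)] -> total=2
Click 3 (6,5) count=1: revealed 1 new [(6,5)] -> total=3
Click 4 (2,1) count=0: revealed 9 new [(1,0) (1,1) (1,2) (2,0) (2,1) (2,2) (3,0) (3,1) (3,2)] -> total=12

Answer: 12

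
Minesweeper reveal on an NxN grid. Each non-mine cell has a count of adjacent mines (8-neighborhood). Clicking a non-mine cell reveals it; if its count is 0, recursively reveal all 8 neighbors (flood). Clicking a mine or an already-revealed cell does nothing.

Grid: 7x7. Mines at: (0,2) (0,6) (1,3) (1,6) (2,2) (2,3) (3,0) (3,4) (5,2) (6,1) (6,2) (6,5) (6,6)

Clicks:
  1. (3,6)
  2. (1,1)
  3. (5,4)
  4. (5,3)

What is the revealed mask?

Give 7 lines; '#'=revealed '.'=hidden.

Answer: .......
.#.....
.....##
.....##
.....##
...####
.......

Derivation:
Click 1 (3,6) count=0: revealed 8 new [(2,5) (2,6) (3,5) (3,6) (4,5) (4,6) (5,5) (5,6)] -> total=8
Click 2 (1,1) count=2: revealed 1 new [(1,1)] -> total=9
Click 3 (5,4) count=1: revealed 1 new [(5,4)] -> total=10
Click 4 (5,3) count=2: revealed 1 new [(5,3)] -> total=11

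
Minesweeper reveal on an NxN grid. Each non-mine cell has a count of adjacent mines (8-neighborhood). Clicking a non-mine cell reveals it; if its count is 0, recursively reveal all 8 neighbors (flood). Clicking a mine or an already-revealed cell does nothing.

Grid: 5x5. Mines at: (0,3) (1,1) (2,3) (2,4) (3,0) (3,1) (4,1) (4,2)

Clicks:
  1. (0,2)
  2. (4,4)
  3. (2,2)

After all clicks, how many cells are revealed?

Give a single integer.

Click 1 (0,2) count=2: revealed 1 new [(0,2)] -> total=1
Click 2 (4,4) count=0: revealed 4 new [(3,3) (3,4) (4,3) (4,4)] -> total=5
Click 3 (2,2) count=3: revealed 1 new [(2,2)] -> total=6

Answer: 6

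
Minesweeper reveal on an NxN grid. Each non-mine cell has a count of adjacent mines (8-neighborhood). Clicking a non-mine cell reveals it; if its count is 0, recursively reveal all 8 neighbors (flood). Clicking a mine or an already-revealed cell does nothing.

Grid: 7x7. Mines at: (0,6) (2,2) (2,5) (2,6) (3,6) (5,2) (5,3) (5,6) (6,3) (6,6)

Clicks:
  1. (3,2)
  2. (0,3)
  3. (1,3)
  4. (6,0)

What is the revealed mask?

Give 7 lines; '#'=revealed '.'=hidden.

Answer: ######.
######.
##.....
###....
##.....
##.....
##.....

Derivation:
Click 1 (3,2) count=1: revealed 1 new [(3,2)] -> total=1
Click 2 (0,3) count=0: revealed 22 new [(0,0) (0,1) (0,2) (0,3) (0,4) (0,5) (1,0) (1,1) (1,2) (1,3) (1,4) (1,5) (2,0) (2,1) (3,0) (3,1) (4,0) (4,1) (5,0) (5,1) (6,0) (6,1)] -> total=23
Click 3 (1,3) count=1: revealed 0 new [(none)] -> total=23
Click 4 (6,0) count=0: revealed 0 new [(none)] -> total=23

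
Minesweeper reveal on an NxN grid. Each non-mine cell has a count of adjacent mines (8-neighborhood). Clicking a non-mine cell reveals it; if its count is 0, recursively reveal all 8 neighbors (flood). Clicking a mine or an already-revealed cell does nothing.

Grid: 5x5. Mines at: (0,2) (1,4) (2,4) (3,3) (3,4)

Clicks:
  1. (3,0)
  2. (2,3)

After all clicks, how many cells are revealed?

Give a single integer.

Click 1 (3,0) count=0: revealed 14 new [(0,0) (0,1) (1,0) (1,1) (1,2) (2,0) (2,1) (2,2) (3,0) (3,1) (3,2) (4,0) (4,1) (4,2)] -> total=14
Click 2 (2,3) count=4: revealed 1 new [(2,3)] -> total=15

Answer: 15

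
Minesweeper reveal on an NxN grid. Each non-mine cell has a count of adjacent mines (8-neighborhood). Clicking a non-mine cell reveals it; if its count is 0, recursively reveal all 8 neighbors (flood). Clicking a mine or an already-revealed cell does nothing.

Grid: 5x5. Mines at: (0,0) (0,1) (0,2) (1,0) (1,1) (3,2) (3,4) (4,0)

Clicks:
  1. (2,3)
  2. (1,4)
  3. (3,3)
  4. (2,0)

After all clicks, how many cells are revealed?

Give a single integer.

Click 1 (2,3) count=2: revealed 1 new [(2,3)] -> total=1
Click 2 (1,4) count=0: revealed 5 new [(0,3) (0,4) (1,3) (1,4) (2,4)] -> total=6
Click 3 (3,3) count=2: revealed 1 new [(3,3)] -> total=7
Click 4 (2,0) count=2: revealed 1 new [(2,0)] -> total=8

Answer: 8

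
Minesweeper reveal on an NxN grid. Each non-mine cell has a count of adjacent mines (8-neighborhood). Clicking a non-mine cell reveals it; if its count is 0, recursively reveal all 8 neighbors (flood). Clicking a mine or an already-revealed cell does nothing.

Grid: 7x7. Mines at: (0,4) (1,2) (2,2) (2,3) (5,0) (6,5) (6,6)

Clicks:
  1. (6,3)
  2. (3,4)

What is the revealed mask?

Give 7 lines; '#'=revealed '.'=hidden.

Answer: .....##
....###
....###
.######
.######
.######
.####..

Derivation:
Click 1 (6,3) count=0: revealed 30 new [(0,5) (0,6) (1,4) (1,5) (1,6) (2,4) (2,5) (2,6) (3,1) (3,2) (3,3) (3,4) (3,5) (3,6) (4,1) (4,2) (4,3) (4,4) (4,5) (4,6) (5,1) (5,2) (5,3) (5,4) (5,5) (5,6) (6,1) (6,2) (6,3) (6,4)] -> total=30
Click 2 (3,4) count=1: revealed 0 new [(none)] -> total=30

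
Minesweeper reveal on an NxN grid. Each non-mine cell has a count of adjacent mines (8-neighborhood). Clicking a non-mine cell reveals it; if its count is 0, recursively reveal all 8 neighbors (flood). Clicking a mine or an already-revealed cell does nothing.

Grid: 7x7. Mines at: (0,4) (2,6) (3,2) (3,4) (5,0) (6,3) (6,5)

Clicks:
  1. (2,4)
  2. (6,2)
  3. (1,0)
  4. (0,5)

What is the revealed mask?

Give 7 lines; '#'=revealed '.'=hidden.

Click 1 (2,4) count=1: revealed 1 new [(2,4)] -> total=1
Click 2 (6,2) count=1: revealed 1 new [(6,2)] -> total=2
Click 3 (1,0) count=0: revealed 16 new [(0,0) (0,1) (0,2) (0,3) (1,0) (1,1) (1,2) (1,3) (2,0) (2,1) (2,2) (2,3) (3,0) (3,1) (4,0) (4,1)] -> total=18
Click 4 (0,5) count=1: revealed 1 new [(0,5)] -> total=19

Answer: ####.#.
####...
#####..
##.....
##.....
.......
..#....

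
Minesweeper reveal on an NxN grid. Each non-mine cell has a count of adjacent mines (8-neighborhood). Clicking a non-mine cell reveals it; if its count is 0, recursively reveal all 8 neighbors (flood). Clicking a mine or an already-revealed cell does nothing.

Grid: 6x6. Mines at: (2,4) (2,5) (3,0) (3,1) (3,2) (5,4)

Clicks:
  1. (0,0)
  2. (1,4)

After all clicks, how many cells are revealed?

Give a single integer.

Answer: 16

Derivation:
Click 1 (0,0) count=0: revealed 16 new [(0,0) (0,1) (0,2) (0,3) (0,4) (0,5) (1,0) (1,1) (1,2) (1,3) (1,4) (1,5) (2,0) (2,1) (2,2) (2,3)] -> total=16
Click 2 (1,4) count=2: revealed 0 new [(none)] -> total=16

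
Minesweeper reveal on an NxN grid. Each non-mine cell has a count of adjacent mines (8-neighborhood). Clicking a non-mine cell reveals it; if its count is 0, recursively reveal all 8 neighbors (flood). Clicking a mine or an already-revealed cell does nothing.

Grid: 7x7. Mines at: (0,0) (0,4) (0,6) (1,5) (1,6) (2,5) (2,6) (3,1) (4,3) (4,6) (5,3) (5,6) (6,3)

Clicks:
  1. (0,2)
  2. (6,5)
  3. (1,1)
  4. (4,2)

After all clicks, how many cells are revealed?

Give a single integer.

Answer: 16

Derivation:
Click 1 (0,2) count=0: revealed 14 new [(0,1) (0,2) (0,3) (1,1) (1,2) (1,3) (1,4) (2,1) (2,2) (2,3) (2,4) (3,2) (3,3) (3,4)] -> total=14
Click 2 (6,5) count=1: revealed 1 new [(6,5)] -> total=15
Click 3 (1,1) count=1: revealed 0 new [(none)] -> total=15
Click 4 (4,2) count=3: revealed 1 new [(4,2)] -> total=16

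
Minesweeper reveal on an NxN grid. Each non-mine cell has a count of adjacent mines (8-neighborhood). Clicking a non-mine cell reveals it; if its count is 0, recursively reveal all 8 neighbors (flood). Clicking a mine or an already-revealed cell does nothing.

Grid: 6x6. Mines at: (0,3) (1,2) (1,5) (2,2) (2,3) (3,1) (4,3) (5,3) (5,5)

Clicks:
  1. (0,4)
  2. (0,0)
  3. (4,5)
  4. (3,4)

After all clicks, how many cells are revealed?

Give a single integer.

Click 1 (0,4) count=2: revealed 1 new [(0,4)] -> total=1
Click 2 (0,0) count=0: revealed 6 new [(0,0) (0,1) (1,0) (1,1) (2,0) (2,1)] -> total=7
Click 3 (4,5) count=1: revealed 1 new [(4,5)] -> total=8
Click 4 (3,4) count=2: revealed 1 new [(3,4)] -> total=9

Answer: 9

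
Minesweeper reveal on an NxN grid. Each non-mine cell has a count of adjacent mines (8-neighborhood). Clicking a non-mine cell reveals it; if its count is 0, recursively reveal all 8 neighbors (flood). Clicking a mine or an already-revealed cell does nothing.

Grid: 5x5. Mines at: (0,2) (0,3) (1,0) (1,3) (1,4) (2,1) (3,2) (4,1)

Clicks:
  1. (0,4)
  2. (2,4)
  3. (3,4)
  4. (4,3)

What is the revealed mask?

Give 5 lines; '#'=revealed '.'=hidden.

Answer: ....#
.....
...##
...##
...##

Derivation:
Click 1 (0,4) count=3: revealed 1 new [(0,4)] -> total=1
Click 2 (2,4) count=2: revealed 1 new [(2,4)] -> total=2
Click 3 (3,4) count=0: revealed 5 new [(2,3) (3,3) (3,4) (4,3) (4,4)] -> total=7
Click 4 (4,3) count=1: revealed 0 new [(none)] -> total=7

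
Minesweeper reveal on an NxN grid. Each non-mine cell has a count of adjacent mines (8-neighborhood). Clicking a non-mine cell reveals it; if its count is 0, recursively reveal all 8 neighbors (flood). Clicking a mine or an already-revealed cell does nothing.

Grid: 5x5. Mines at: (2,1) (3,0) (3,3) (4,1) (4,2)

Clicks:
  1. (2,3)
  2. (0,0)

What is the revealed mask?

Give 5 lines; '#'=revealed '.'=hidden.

Click 1 (2,3) count=1: revealed 1 new [(2,3)] -> total=1
Click 2 (0,0) count=0: revealed 12 new [(0,0) (0,1) (0,2) (0,3) (0,4) (1,0) (1,1) (1,2) (1,3) (1,4) (2,2) (2,4)] -> total=13

Answer: #####
#####
..###
.....
.....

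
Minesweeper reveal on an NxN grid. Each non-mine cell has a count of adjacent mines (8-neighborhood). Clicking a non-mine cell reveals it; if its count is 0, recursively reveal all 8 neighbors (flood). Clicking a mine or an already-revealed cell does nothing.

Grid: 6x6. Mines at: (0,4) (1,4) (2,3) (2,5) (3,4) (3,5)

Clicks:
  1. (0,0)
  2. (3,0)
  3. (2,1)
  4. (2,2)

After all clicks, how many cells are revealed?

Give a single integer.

Click 1 (0,0) count=0: revealed 27 new [(0,0) (0,1) (0,2) (0,3) (1,0) (1,1) (1,2) (1,3) (2,0) (2,1) (2,2) (3,0) (3,1) (3,2) (3,3) (4,0) (4,1) (4,2) (4,3) (4,4) (4,5) (5,0) (5,1) (5,2) (5,3) (5,4) (5,5)] -> total=27
Click 2 (3,0) count=0: revealed 0 new [(none)] -> total=27
Click 3 (2,1) count=0: revealed 0 new [(none)] -> total=27
Click 4 (2,2) count=1: revealed 0 new [(none)] -> total=27

Answer: 27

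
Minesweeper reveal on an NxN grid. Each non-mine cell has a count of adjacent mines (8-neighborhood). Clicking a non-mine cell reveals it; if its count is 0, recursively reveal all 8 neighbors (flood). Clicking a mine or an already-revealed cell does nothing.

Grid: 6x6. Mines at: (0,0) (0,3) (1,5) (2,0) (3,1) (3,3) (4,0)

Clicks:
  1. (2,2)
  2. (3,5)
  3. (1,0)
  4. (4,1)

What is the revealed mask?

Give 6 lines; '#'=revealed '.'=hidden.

Answer: ......
#.....
..#.##
....##
.#####
.#####

Derivation:
Click 1 (2,2) count=2: revealed 1 new [(2,2)] -> total=1
Click 2 (3,5) count=0: revealed 14 new [(2,4) (2,5) (3,4) (3,5) (4,1) (4,2) (4,3) (4,4) (4,5) (5,1) (5,2) (5,3) (5,4) (5,5)] -> total=15
Click 3 (1,0) count=2: revealed 1 new [(1,0)] -> total=16
Click 4 (4,1) count=2: revealed 0 new [(none)] -> total=16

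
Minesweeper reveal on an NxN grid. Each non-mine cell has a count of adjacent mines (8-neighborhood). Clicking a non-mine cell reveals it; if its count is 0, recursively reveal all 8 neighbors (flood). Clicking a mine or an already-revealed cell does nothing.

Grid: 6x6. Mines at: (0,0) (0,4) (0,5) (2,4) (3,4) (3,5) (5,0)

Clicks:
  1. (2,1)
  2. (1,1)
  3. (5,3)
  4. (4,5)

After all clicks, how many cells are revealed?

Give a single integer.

Click 1 (2,1) count=0: revealed 26 new [(0,1) (0,2) (0,3) (1,0) (1,1) (1,2) (1,3) (2,0) (2,1) (2,2) (2,3) (3,0) (3,1) (3,2) (3,3) (4,0) (4,1) (4,2) (4,3) (4,4) (4,5) (5,1) (5,2) (5,3) (5,4) (5,5)] -> total=26
Click 2 (1,1) count=1: revealed 0 new [(none)] -> total=26
Click 3 (5,3) count=0: revealed 0 new [(none)] -> total=26
Click 4 (4,5) count=2: revealed 0 new [(none)] -> total=26

Answer: 26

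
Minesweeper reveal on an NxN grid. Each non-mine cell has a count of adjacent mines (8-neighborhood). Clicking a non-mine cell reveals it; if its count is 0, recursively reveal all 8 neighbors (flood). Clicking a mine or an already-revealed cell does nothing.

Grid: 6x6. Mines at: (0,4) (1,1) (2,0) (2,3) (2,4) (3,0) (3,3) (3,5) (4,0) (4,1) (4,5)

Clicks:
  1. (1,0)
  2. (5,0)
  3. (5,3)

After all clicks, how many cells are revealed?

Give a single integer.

Answer: 8

Derivation:
Click 1 (1,0) count=2: revealed 1 new [(1,0)] -> total=1
Click 2 (5,0) count=2: revealed 1 new [(5,0)] -> total=2
Click 3 (5,3) count=0: revealed 6 new [(4,2) (4,3) (4,4) (5,2) (5,3) (5,4)] -> total=8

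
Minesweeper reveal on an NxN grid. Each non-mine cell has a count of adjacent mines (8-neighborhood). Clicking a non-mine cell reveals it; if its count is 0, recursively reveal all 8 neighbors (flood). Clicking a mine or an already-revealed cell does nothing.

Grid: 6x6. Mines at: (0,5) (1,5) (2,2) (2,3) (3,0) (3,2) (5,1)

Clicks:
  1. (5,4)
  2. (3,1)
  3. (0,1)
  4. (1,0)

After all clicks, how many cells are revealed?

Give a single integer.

Click 1 (5,4) count=0: revealed 13 new [(2,4) (2,5) (3,3) (3,4) (3,5) (4,2) (4,3) (4,4) (4,5) (5,2) (5,3) (5,4) (5,5)] -> total=13
Click 2 (3,1) count=3: revealed 1 new [(3,1)] -> total=14
Click 3 (0,1) count=0: revealed 12 new [(0,0) (0,1) (0,2) (0,3) (0,4) (1,0) (1,1) (1,2) (1,3) (1,4) (2,0) (2,1)] -> total=26
Click 4 (1,0) count=0: revealed 0 new [(none)] -> total=26

Answer: 26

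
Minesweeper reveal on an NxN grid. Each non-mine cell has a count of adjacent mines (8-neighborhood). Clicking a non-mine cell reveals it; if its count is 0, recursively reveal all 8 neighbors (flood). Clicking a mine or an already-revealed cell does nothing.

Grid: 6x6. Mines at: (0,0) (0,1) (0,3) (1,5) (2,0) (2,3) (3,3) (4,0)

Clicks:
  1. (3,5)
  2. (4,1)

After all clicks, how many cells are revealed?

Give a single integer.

Answer: 14

Derivation:
Click 1 (3,5) count=0: revealed 14 new [(2,4) (2,5) (3,4) (3,5) (4,1) (4,2) (4,3) (4,4) (4,5) (5,1) (5,2) (5,3) (5,4) (5,5)] -> total=14
Click 2 (4,1) count=1: revealed 0 new [(none)] -> total=14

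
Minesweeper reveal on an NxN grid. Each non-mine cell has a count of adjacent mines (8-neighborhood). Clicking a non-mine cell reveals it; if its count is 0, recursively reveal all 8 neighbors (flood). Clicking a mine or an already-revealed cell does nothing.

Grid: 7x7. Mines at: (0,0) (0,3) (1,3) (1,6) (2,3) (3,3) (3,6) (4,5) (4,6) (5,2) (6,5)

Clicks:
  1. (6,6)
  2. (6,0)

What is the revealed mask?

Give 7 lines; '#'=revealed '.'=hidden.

Click 1 (6,6) count=1: revealed 1 new [(6,6)] -> total=1
Click 2 (6,0) count=0: revealed 16 new [(1,0) (1,1) (1,2) (2,0) (2,1) (2,2) (3,0) (3,1) (3,2) (4,0) (4,1) (4,2) (5,0) (5,1) (6,0) (6,1)] -> total=17

Answer: .......
###....
###....
###....
###....
##.....
##....#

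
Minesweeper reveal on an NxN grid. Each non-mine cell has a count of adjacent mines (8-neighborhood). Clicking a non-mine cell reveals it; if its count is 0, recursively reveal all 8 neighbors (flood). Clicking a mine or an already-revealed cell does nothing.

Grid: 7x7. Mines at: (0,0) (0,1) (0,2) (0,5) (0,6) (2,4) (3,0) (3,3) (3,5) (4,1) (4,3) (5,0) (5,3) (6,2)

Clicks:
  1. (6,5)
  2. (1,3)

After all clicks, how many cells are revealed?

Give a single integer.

Answer: 10

Derivation:
Click 1 (6,5) count=0: revealed 9 new [(4,4) (4,5) (4,6) (5,4) (5,5) (5,6) (6,4) (6,5) (6,6)] -> total=9
Click 2 (1,3) count=2: revealed 1 new [(1,3)] -> total=10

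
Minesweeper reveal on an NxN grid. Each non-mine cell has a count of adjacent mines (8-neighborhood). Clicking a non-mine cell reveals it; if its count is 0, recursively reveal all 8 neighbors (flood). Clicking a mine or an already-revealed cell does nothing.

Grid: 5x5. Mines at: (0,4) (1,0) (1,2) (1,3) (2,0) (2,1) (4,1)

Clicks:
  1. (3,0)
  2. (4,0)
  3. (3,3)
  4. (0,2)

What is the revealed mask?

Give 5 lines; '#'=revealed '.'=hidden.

Answer: ..#..
.....
..###
#.###
#.###

Derivation:
Click 1 (3,0) count=3: revealed 1 new [(3,0)] -> total=1
Click 2 (4,0) count=1: revealed 1 new [(4,0)] -> total=2
Click 3 (3,3) count=0: revealed 9 new [(2,2) (2,3) (2,4) (3,2) (3,3) (3,4) (4,2) (4,3) (4,4)] -> total=11
Click 4 (0,2) count=2: revealed 1 new [(0,2)] -> total=12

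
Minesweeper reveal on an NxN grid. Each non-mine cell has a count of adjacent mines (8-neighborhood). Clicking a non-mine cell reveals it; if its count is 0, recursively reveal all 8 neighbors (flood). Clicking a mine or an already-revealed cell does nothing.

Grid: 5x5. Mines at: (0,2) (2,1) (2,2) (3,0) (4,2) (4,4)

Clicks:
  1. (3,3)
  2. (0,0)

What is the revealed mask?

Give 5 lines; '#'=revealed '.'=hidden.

Click 1 (3,3) count=3: revealed 1 new [(3,3)] -> total=1
Click 2 (0,0) count=0: revealed 4 new [(0,0) (0,1) (1,0) (1,1)] -> total=5

Answer: ##...
##...
.....
...#.
.....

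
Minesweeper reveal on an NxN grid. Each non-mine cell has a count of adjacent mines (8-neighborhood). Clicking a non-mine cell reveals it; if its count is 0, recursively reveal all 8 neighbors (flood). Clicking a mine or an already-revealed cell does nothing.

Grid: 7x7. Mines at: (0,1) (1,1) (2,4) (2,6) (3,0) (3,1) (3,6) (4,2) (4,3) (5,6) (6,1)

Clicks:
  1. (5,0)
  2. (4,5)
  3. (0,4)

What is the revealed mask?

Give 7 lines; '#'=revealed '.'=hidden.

Answer: ..#####
..#####
.......
.......
.....#.
#......
.......

Derivation:
Click 1 (5,0) count=1: revealed 1 new [(5,0)] -> total=1
Click 2 (4,5) count=2: revealed 1 new [(4,5)] -> total=2
Click 3 (0,4) count=0: revealed 10 new [(0,2) (0,3) (0,4) (0,5) (0,6) (1,2) (1,3) (1,4) (1,5) (1,6)] -> total=12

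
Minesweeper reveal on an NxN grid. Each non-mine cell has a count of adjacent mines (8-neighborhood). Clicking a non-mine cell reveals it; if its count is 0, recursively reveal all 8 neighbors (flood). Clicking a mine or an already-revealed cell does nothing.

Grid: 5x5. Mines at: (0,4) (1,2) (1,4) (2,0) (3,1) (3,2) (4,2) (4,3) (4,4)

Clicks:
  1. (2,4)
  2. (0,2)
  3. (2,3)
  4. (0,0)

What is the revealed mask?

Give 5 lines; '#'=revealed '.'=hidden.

Answer: ###..
##...
...##
.....
.....

Derivation:
Click 1 (2,4) count=1: revealed 1 new [(2,4)] -> total=1
Click 2 (0,2) count=1: revealed 1 new [(0,2)] -> total=2
Click 3 (2,3) count=3: revealed 1 new [(2,3)] -> total=3
Click 4 (0,0) count=0: revealed 4 new [(0,0) (0,1) (1,0) (1,1)] -> total=7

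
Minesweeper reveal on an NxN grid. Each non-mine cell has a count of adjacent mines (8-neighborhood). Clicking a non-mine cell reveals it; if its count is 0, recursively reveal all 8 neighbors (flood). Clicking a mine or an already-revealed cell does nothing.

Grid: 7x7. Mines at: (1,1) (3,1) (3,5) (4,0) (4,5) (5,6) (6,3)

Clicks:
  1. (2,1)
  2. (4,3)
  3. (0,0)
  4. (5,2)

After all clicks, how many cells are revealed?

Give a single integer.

Answer: 26

Derivation:
Click 1 (2,1) count=2: revealed 1 new [(2,1)] -> total=1
Click 2 (4,3) count=0: revealed 24 new [(0,2) (0,3) (0,4) (0,5) (0,6) (1,2) (1,3) (1,4) (1,5) (1,6) (2,2) (2,3) (2,4) (2,5) (2,6) (3,2) (3,3) (3,4) (4,2) (4,3) (4,4) (5,2) (5,3) (5,4)] -> total=25
Click 3 (0,0) count=1: revealed 1 new [(0,0)] -> total=26
Click 4 (5,2) count=1: revealed 0 new [(none)] -> total=26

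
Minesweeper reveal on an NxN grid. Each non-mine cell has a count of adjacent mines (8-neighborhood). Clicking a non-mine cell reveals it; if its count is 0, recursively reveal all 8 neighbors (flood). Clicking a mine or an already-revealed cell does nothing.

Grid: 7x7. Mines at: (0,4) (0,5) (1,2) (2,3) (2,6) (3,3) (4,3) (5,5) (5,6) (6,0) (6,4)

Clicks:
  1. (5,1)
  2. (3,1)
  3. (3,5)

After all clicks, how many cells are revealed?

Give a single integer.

Click 1 (5,1) count=1: revealed 1 new [(5,1)] -> total=1
Click 2 (3,1) count=0: revealed 15 new [(0,0) (0,1) (1,0) (1,1) (2,0) (2,1) (2,2) (3,0) (3,1) (3,2) (4,0) (4,1) (4,2) (5,0) (5,2)] -> total=16
Click 3 (3,5) count=1: revealed 1 new [(3,5)] -> total=17

Answer: 17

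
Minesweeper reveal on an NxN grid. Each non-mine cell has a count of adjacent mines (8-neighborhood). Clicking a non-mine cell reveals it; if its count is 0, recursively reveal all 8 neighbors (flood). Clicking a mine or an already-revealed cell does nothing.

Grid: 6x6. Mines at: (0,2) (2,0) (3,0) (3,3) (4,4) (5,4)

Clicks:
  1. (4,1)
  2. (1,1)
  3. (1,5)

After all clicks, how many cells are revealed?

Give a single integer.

Answer: 13

Derivation:
Click 1 (4,1) count=1: revealed 1 new [(4,1)] -> total=1
Click 2 (1,1) count=2: revealed 1 new [(1,1)] -> total=2
Click 3 (1,5) count=0: revealed 11 new [(0,3) (0,4) (0,5) (1,3) (1,4) (1,5) (2,3) (2,4) (2,5) (3,4) (3,5)] -> total=13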